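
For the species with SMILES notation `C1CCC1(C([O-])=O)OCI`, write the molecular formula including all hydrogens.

Heavy atoms from the SMILES: 6 C, 1 I, 3 O.
Implicit hydrogens by atom environment:
  4 × C: 2 H each → 8
  2 × C: no H
  2 × O: no H
  1 × I: no H
  1 × O (charge -1): no H
  Total hydrogens = 8.
Net charge -1.
Molecular formula: C6H8IO3-

C6H8IO3-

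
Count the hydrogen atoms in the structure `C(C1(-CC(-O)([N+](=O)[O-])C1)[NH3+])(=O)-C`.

11

Hydrogens are implicit in SMILES; fill each atom to its normal valence:
  3 × C: no H
  2 × C: 2 H each → 4
  2 × O: no H
  1 × C: 3 H
  1 × N (charge +1): 3 H
  1 × N (charge +1): no H
  1 × O: 1 H
  1 × O (charge -1): no H
  Total hydrogens = 11.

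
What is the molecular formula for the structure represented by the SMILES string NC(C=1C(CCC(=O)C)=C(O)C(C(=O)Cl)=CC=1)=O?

Heavy atoms from the SMILES: 12 C, 1 Cl, 1 N, 4 O.
Implicit hydrogens by atom environment:
  4 × C (aromatic): no H
  3 × C: no H
  3 × O: no H
  2 × C: 2 H each → 4
  2 × C (aromatic): 1 H each → 2
  1 × C: 3 H
  1 × Cl: no H
  1 × N: 2 H
  1 × O: 1 H
  Total hydrogens = 12.
Molecular formula: C12H12ClNO4

C12H12ClNO4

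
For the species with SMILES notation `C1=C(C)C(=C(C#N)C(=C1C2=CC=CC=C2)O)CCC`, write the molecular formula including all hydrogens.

Heavy atoms from the SMILES: 17 C, 1 N, 1 O.
Implicit hydrogens by atom environment:
  6 × C (aromatic): 1 H each → 6
  6 × C (aromatic): no H
  2 × C: 3 H each → 6
  2 × C: 2 H each → 4
  1 × C: no H
  1 × N: no H
  1 × O: 1 H
  Total hydrogens = 17.
Molecular formula: C17H17NO

C17H17NO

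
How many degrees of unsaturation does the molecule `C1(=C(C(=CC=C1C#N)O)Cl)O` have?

6

Molecular formula from the SMILES: C7H4ClNO2.
DoU = (2C + 2 + N − H − X)/2 = (2·7 + 2 + 1 − 4 − 1)/2 = 12/2 = 6.
(Structurally: 1 ring(s) + 5 π bond(s) = 6.)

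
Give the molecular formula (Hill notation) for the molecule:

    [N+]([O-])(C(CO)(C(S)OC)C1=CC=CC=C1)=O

C10H13NO4S

Heavy atoms from the SMILES: 10 C, 1 N, 4 O, 1 S.
Implicit hydrogens by atom environment:
  5 × C (aromatic): 1 H each → 5
  2 × O: no H
  1 × C: 3 H
  1 × C: 2 H
  1 × C: 1 H
  1 × C: no H
  1 × C (aromatic): no H
  1 × N (charge +1): no H
  1 × O: 1 H
  1 × O (charge -1): no H
  1 × S: 1 H
  Total hydrogens = 13.
Molecular formula: C10H13NO4S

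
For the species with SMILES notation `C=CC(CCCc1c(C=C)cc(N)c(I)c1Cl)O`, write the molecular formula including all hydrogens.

C14H17ClINO

Heavy atoms from the SMILES: 14 C, 1 Cl, 1 I, 1 N, 1 O.
Implicit hydrogens by atom environment:
  5 × C: 2 H each → 10
  5 × C (aromatic): no H
  3 × C: 1 H each → 3
  1 × C (aromatic): 1 H
  1 × Cl: no H
  1 × I: no H
  1 × N: 2 H
  1 × O: 1 H
  Total hydrogens = 17.
Molecular formula: C14H17ClINO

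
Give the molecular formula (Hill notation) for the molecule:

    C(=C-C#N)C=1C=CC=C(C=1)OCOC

Heavy atoms from the SMILES: 11 C, 1 N, 2 O.
Implicit hydrogens by atom environment:
  4 × C (aromatic): 1 H each → 4
  2 × C: 1 H each → 2
  2 × C (aromatic): no H
  2 × O: no H
  1 × C: 3 H
  1 × C: 2 H
  1 × C: no H
  1 × N: no H
  Total hydrogens = 11.
Molecular formula: C11H11NO2

C11H11NO2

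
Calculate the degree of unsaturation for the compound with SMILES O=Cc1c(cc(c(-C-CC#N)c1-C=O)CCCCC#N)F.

Molecular formula from the SMILES: C16H15FN2O2.
DoU = (2C + 2 + N − H − X)/2 = (2·16 + 2 + 2 − 15 − 1)/2 = 20/2 = 10.
(Structurally: 1 ring(s) + 9 π bond(s) = 10.)

10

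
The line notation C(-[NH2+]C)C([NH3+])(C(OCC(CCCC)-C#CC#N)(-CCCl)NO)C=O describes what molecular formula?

Heavy atoms from the SMILES: 16 C, 1 Cl, 4 N, 3 O.
Implicit hydrogens by atom environment:
  7 × C: 2 H each → 14
  5 × C: no H
  2 × C: 3 H each → 6
  2 × C: 1 H each → 2
  2 × O: no H
  1 × Cl: no H
  1 × N (charge +1): 3 H
  1 × N (charge +1): 2 H
  1 × N: 1 H
  1 × N: no H
  1 × O: 1 H
  Total hydrogens = 29.
Net charge +2.
Molecular formula: [C16H29ClN4O3]2+

[C16H29ClN4O3]2+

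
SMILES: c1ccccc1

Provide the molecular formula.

C6H6

Heavy atoms from the SMILES: 6 C.
Implicit hydrogens by atom environment:
  6 × C (aromatic): 1 H each → 6
  Total hydrogens = 6.
Molecular formula: C6H6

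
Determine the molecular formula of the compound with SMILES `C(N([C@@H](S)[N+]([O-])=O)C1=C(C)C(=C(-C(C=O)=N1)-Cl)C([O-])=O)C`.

C11H11ClN3O5S-

Heavy atoms from the SMILES: 11 C, 1 Cl, 3 N, 5 O, 1 S.
Implicit hydrogens by atom environment:
  5 × C (aromatic): no H
  3 × O: no H
  2 × C: 3 H each → 6
  2 × C: 1 H each → 2
  2 × O (charge -1): no H
  1 × C: 2 H
  1 × C: no H
  1 × Cl: no H
  1 × N (aromatic): no H
  1 × N: no H
  1 × N (charge +1): no H
  1 × S: 1 H
  Total hydrogens = 11.
Net charge -1.
Molecular formula: C11H11ClN3O5S-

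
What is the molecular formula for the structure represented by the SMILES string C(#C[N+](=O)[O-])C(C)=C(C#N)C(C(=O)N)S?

Heavy atoms from the SMILES: 8 C, 3 N, 3 O, 1 S.
Implicit hydrogens by atom environment:
  6 × C: no H
  2 × O: no H
  1 × C: 3 H
  1 × C: 1 H
  1 × N: 2 H
  1 × N (charge +1): no H
  1 × N: no H
  1 × O (charge -1): no H
  1 × S: 1 H
  Total hydrogens = 7.
Molecular formula: C8H7N3O3S

C8H7N3O3S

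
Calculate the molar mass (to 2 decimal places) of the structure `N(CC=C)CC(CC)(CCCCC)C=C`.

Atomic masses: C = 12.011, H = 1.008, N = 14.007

209.38

Molecular formula: C14H27N.
M = 14×12.011 + 27×1.008 + 1×14.007 = 209.38 g/mol.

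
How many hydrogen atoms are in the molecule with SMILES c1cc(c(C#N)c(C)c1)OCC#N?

Hydrogens are implicit in SMILES; fill each atom to its normal valence:
  3 × C (aromatic): 1 H each → 3
  3 × C (aromatic): no H
  2 × C: no H
  2 × N: no H
  1 × C: 3 H
  1 × C: 2 H
  1 × O: no H
  Total hydrogens = 8.

8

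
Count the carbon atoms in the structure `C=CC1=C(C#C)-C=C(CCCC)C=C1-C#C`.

16

The symbol for carbon appears 16 times in the SMILES.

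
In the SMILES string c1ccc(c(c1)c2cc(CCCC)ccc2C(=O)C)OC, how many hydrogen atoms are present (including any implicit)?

22

Hydrogens are implicit in SMILES; fill each atom to its normal valence:
  7 × C (aromatic): 1 H each → 7
  5 × C (aromatic): no H
  3 × C: 3 H each → 9
  3 × C: 2 H each → 6
  2 × O: no H
  1 × C: no H
  Total hydrogens = 22.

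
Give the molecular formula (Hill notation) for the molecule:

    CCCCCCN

Heavy atoms from the SMILES: 6 C, 1 N.
Implicit hydrogens by atom environment:
  5 × C: 2 H each → 10
  1 × C: 3 H
  1 × N: 2 H
  Total hydrogens = 15.
Molecular formula: C6H15N

C6H15N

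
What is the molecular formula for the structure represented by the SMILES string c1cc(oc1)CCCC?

Heavy atoms from the SMILES: 8 C, 1 O.
Implicit hydrogens by atom environment:
  3 × C: 2 H each → 6
  3 × C (aromatic): 1 H each → 3
  1 × C: 3 H
  1 × C (aromatic): no H
  1 × O (aromatic): no H
  Total hydrogens = 12.
Molecular formula: C8H12O

C8H12O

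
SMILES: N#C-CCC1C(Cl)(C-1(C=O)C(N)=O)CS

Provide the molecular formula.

C9H11ClN2O2S

Heavy atoms from the SMILES: 9 C, 1 Cl, 2 N, 2 O, 1 S.
Implicit hydrogens by atom environment:
  4 × C: no H
  3 × C: 2 H each → 6
  2 × C: 1 H each → 2
  2 × O: no H
  1 × Cl: no H
  1 × N: 2 H
  1 × N: no H
  1 × S: 1 H
  Total hydrogens = 11.
Molecular formula: C9H11ClN2O2S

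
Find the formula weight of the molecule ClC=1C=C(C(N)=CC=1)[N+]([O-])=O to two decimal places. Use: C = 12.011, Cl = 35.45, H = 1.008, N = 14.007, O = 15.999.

Molecular formula: C6H5ClN2O2.
M = 6×12.011 + 1×35.45 + 5×1.008 + 2×14.007 + 2×15.999 = 172.57 g/mol.

172.57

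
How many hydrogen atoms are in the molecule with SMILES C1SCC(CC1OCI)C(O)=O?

Hydrogens are implicit in SMILES; fill each atom to its normal valence:
  4 × C: 2 H each → 8
  2 × C: 1 H each → 2
  2 × O: no H
  1 × C: no H
  1 × I: no H
  1 × O: 1 H
  1 × S: no H
  Total hydrogens = 11.

11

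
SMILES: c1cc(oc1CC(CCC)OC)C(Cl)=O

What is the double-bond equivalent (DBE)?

Molecular formula from the SMILES: C11H15ClO3.
DoU = (2C + 2 + N − H − X)/2 = (2·11 + 2 + 0 − 15 − 1)/2 = 8/2 = 4.
(Structurally: 1 ring(s) + 3 π bond(s) = 4.)

4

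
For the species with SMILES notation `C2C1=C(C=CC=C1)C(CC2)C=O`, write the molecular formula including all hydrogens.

Heavy atoms from the SMILES: 11 C, 1 O.
Implicit hydrogens by atom environment:
  4 × C (aromatic): 1 H each → 4
  3 × C: 2 H each → 6
  2 × C: 1 H each → 2
  2 × C (aromatic): no H
  1 × O: no H
  Total hydrogens = 12.
Molecular formula: C11H12O

C11H12O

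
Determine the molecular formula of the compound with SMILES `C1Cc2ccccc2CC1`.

Heavy atoms from the SMILES: 10 C.
Implicit hydrogens by atom environment:
  4 × C: 2 H each → 8
  4 × C (aromatic): 1 H each → 4
  2 × C (aromatic): no H
  Total hydrogens = 12.
Molecular formula: C10H12

C10H12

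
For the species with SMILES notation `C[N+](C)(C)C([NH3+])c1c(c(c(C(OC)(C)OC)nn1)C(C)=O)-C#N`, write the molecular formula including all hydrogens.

Heavy atoms from the SMILES: 15 C, 5 N, 3 O.
Implicit hydrogens by atom environment:
  7 × C: 3 H each → 21
  4 × C (aromatic): no H
  3 × C: no H
  3 × O: no H
  2 × N (aromatic): no H
  1 × C: 1 H
  1 × N (charge +1): 3 H
  1 × N: no H
  1 × N (charge +1): no H
  Total hydrogens = 25.
Net charge +2.
Molecular formula: [C15H25N5O3]2+

[C15H25N5O3]2+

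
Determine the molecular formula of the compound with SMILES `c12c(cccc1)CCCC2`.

C10H12

Heavy atoms from the SMILES: 10 C.
Implicit hydrogens by atom environment:
  4 × C: 2 H each → 8
  4 × C (aromatic): 1 H each → 4
  2 × C (aromatic): no H
  Total hydrogens = 12.
Molecular formula: C10H12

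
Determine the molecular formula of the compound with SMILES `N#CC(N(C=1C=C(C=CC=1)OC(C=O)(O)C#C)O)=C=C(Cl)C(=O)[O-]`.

C15H8ClN2O6-

Heavy atoms from the SMILES: 15 C, 1 Cl, 2 N, 6 O.
Implicit hydrogens by atom environment:
  7 × C: no H
  4 × C (aromatic): 1 H each → 4
  3 × O: no H
  2 × C: 1 H each → 2
  2 × C (aromatic): no H
  2 × N: no H
  2 × O: 1 H each → 2
  1 × Cl: no H
  1 × O (charge -1): no H
  Total hydrogens = 8.
Net charge -1.
Molecular formula: C15H8ClN2O6-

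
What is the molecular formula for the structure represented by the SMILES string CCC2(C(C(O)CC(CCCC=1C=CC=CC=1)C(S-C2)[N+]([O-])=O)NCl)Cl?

C18H26Cl2N2O3S

Heavy atoms from the SMILES: 18 C, 2 Cl, 2 N, 3 O, 1 S.
Implicit hydrogens by atom environment:
  6 × C: 2 H each → 12
  5 × C (aromatic): 1 H each → 5
  4 × C: 1 H each → 4
  2 × Cl: no H
  1 × C: 3 H
  1 × C: no H
  1 × C (aromatic): no H
  1 × N: 1 H
  1 × N (charge +1): no H
  1 × O: 1 H
  1 × O: no H
  1 × O (charge -1): no H
  1 × S: no H
  Total hydrogens = 26.
Molecular formula: C18H26Cl2N2O3S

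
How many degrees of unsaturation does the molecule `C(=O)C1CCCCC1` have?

Molecular formula from the SMILES: C7H12O.
DoU = (2C + 2 + N − H − X)/2 = (2·7 + 2 + 0 − 12 − 0)/2 = 4/2 = 2.
(Structurally: 1 ring(s) + 1 π bond(s) = 2.)

2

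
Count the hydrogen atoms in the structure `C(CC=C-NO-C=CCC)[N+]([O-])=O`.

Hydrogens are implicit in SMILES; fill each atom to its normal valence:
  4 × C: 1 H each → 4
  3 × C: 2 H each → 6
  2 × O: no H
  1 × C: 3 H
  1 × N: 1 H
  1 × N (charge +1): no H
  1 × O (charge -1): no H
  Total hydrogens = 14.

14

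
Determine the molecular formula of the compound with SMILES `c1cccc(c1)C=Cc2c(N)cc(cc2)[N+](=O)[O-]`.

C14H12N2O2

Heavy atoms from the SMILES: 14 C, 2 N, 2 O.
Implicit hydrogens by atom environment:
  8 × C (aromatic): 1 H each → 8
  4 × C (aromatic): no H
  2 × C: 1 H each → 2
  1 × N: 2 H
  1 × N (charge +1): no H
  1 × O: no H
  1 × O (charge -1): no H
  Total hydrogens = 12.
Molecular formula: C14H12N2O2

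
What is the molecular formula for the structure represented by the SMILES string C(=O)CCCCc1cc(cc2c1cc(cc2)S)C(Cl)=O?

Heavy atoms from the SMILES: 16 C, 1 Cl, 2 O, 1 S.
Implicit hydrogens by atom environment:
  5 × C (aromatic): 1 H each → 5
  5 × C (aromatic): no H
  4 × C: 2 H each → 8
  2 × O: no H
  1 × C: 1 H
  1 × C: no H
  1 × Cl: no H
  1 × S: 1 H
  Total hydrogens = 15.
Molecular formula: C16H15ClO2S

C16H15ClO2S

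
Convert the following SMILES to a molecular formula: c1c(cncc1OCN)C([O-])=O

Heavy atoms from the SMILES: 7 C, 2 N, 3 O.
Implicit hydrogens by atom environment:
  3 × C (aromatic): 1 H each → 3
  2 × C (aromatic): no H
  2 × O: no H
  1 × C: 2 H
  1 × C: no H
  1 × N: 2 H
  1 × N (aromatic): no H
  1 × O (charge -1): no H
  Total hydrogens = 7.
Net charge -1.
Molecular formula: C7H7N2O3-

C7H7N2O3-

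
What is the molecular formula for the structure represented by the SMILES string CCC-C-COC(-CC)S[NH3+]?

Heavy atoms from the SMILES: 8 C, 1 N, 1 O, 1 S.
Implicit hydrogens by atom environment:
  5 × C: 2 H each → 10
  2 × C: 3 H each → 6
  1 × C: 1 H
  1 × N (charge +1): 3 H
  1 × O: no H
  1 × S: no H
  Total hydrogens = 20.
Net charge +1.
Molecular formula: C8H20NOS+

C8H20NOS+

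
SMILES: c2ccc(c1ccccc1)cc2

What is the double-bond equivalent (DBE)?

Molecular formula from the SMILES: C12H10.
DoU = (2C + 2 + N − H − X)/2 = (2·12 + 2 + 0 − 10 − 0)/2 = 16/2 = 8.
(Structurally: 2 ring(s) + 6 π bond(s) = 8.)

8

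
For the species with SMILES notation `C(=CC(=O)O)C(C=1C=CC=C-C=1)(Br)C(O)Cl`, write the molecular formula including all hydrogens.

C11H10BrClO3

Heavy atoms from the SMILES: 1 Br, 11 C, 1 Cl, 3 O.
Implicit hydrogens by atom environment:
  5 × C (aromatic): 1 H each → 5
  3 × C: 1 H each → 3
  2 × C: no H
  2 × O: 1 H each → 2
  1 × Br: no H
  1 × C (aromatic): no H
  1 × Cl: no H
  1 × O: no H
  Total hydrogens = 10.
Molecular formula: C11H10BrClO3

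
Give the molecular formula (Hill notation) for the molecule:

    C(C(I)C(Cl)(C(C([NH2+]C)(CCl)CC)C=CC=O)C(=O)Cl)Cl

Heavy atoms from the SMILES: 13 C, 4 Cl, 1 I, 1 N, 2 O.
Implicit hydrogens by atom environment:
  5 × C: 1 H each → 5
  4 × Cl: no H
  3 × C: 2 H each → 6
  3 × C: no H
  2 × C: 3 H each → 6
  2 × O: no H
  1 × I: no H
  1 × N (charge +1): 2 H
  Total hydrogens = 19.
Net charge +1.
Molecular formula: C13H19Cl4INO2+

C13H19Cl4INO2+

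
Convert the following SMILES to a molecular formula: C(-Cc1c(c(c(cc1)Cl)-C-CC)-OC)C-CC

C15H23ClO

Heavy atoms from the SMILES: 15 C, 1 Cl, 1 O.
Implicit hydrogens by atom environment:
  6 × C: 2 H each → 12
  4 × C (aromatic): no H
  3 × C: 3 H each → 9
  2 × C (aromatic): 1 H each → 2
  1 × Cl: no H
  1 × O: no H
  Total hydrogens = 23.
Molecular formula: C15H23ClO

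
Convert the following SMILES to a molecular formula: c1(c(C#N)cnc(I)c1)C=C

C8H5IN2

Heavy atoms from the SMILES: 8 C, 1 I, 2 N.
Implicit hydrogens by atom environment:
  3 × C (aromatic): no H
  2 × C (aromatic): 1 H each → 2
  1 × C: 2 H
  1 × C: 1 H
  1 × C: no H
  1 × I: no H
  1 × N (aromatic): no H
  1 × N: no H
  Total hydrogens = 5.
Molecular formula: C8H5IN2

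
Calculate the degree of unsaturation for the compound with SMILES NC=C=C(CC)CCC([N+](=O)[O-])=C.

Molecular formula from the SMILES: C9H14N2O2.
DoU = (2C + 2 + N − H − X)/2 = (2·9 + 2 + 2 − 14 − 0)/2 = 8/2 = 4.
(Structurally: 0 ring(s) + 4 π bond(s) = 4.)

4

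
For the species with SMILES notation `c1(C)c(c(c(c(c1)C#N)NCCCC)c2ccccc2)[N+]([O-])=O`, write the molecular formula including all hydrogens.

Heavy atoms from the SMILES: 18 C, 3 N, 2 O.
Implicit hydrogens by atom environment:
  6 × C (aromatic): 1 H each → 6
  6 × C (aromatic): no H
  3 × C: 2 H each → 6
  2 × C: 3 H each → 6
  1 × C: no H
  1 × N: 1 H
  1 × N: no H
  1 × N (charge +1): no H
  1 × O: no H
  1 × O (charge -1): no H
  Total hydrogens = 19.
Molecular formula: C18H19N3O2

C18H19N3O2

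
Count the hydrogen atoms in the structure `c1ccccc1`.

6

Hydrogens are implicit in SMILES; fill each atom to its normal valence:
  6 × C (aromatic): 1 H each → 6
  Total hydrogens = 6.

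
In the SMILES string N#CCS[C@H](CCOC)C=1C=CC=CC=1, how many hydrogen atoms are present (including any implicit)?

15

Hydrogens are implicit in SMILES; fill each atom to its normal valence:
  5 × C (aromatic): 1 H each → 5
  3 × C: 2 H each → 6
  1 × C: 3 H
  1 × C: 1 H
  1 × C: no H
  1 × C (aromatic): no H
  1 × N: no H
  1 × O: no H
  1 × S: no H
  Total hydrogens = 15.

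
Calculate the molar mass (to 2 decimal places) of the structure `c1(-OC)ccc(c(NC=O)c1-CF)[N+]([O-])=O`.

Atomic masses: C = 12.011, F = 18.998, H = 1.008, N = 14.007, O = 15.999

Molecular formula: C9H9FN2O4.
M = 9×12.011 + 1×18.998 + 9×1.008 + 2×14.007 + 4×15.999 = 228.18 g/mol.

228.18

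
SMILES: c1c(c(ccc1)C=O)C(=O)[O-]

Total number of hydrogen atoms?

Hydrogens are implicit in SMILES; fill each atom to its normal valence:
  4 × C (aromatic): 1 H each → 4
  2 × C (aromatic): no H
  2 × O: no H
  1 × C: 1 H
  1 × C: no H
  1 × O (charge -1): no H
  Total hydrogens = 5.

5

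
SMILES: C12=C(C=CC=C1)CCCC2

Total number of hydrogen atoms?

12

Hydrogens are implicit in SMILES; fill each atom to its normal valence:
  4 × C: 2 H each → 8
  4 × C (aromatic): 1 H each → 4
  2 × C (aromatic): no H
  Total hydrogens = 12.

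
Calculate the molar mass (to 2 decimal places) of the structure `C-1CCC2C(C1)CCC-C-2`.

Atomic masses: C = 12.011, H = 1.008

Molecular formula: C10H18.
M = 10×12.011 + 18×1.008 = 138.25 g/mol.

138.25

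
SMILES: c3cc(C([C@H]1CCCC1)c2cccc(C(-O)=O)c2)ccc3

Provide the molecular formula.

Heavy atoms from the SMILES: 19 C, 2 O.
Implicit hydrogens by atom environment:
  9 × C (aromatic): 1 H each → 9
  4 × C: 2 H each → 8
  3 × C (aromatic): no H
  2 × C: 1 H each → 2
  1 × C: no H
  1 × O: 1 H
  1 × O: no H
  Total hydrogens = 20.
Molecular formula: C19H20O2

C19H20O2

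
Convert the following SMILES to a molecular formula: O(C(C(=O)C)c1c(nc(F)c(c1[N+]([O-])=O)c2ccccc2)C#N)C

Heavy atoms from the SMILES: 16 C, 1 F, 3 N, 4 O.
Implicit hydrogens by atom environment:
  6 × C (aromatic): no H
  5 × C (aromatic): 1 H each → 5
  3 × O: no H
  2 × C: 3 H each → 6
  2 × C: no H
  1 × C: 1 H
  1 × F: no H
  1 × N (aromatic): no H
  1 × N: no H
  1 × N (charge +1): no H
  1 × O (charge -1): no H
  Total hydrogens = 12.
Molecular formula: C16H12FN3O4

C16H12FN3O4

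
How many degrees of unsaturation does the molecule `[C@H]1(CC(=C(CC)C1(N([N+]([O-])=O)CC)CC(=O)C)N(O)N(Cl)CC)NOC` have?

4

Molecular formula from the SMILES: C15H28ClN5O5.
DoU = (2C + 2 + N − H − X)/2 = (2·15 + 2 + 5 − 28 − 1)/2 = 8/2 = 4.
(Structurally: 1 ring(s) + 3 π bond(s) = 4.)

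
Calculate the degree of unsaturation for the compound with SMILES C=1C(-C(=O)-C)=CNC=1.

4

Molecular formula from the SMILES: C6H7NO.
DoU = (2C + 2 + N − H − X)/2 = (2·6 + 2 + 1 − 7 − 0)/2 = 8/2 = 4.
(Structurally: 1 ring(s) + 3 π bond(s) = 4.)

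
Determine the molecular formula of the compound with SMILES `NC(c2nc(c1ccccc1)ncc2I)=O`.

C11H8IN3O

Heavy atoms from the SMILES: 11 C, 1 I, 3 N, 1 O.
Implicit hydrogens by atom environment:
  6 × C (aromatic): 1 H each → 6
  4 × C (aromatic): no H
  2 × N (aromatic): no H
  1 × C: no H
  1 × I: no H
  1 × N: 2 H
  1 × O: no H
  Total hydrogens = 8.
Molecular formula: C11H8IN3O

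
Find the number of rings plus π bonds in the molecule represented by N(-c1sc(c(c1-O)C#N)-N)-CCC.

5

Molecular formula from the SMILES: C8H11N3OS.
DoU = (2C + 2 + N − H − X)/2 = (2·8 + 2 + 3 − 11 − 0)/2 = 10/2 = 5.
(Structurally: 1 ring(s) + 4 π bond(s) = 5.)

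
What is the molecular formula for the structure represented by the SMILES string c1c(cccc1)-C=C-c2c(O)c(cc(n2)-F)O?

Heavy atoms from the SMILES: 13 C, 1 F, 1 N, 2 O.
Implicit hydrogens by atom environment:
  6 × C (aromatic): 1 H each → 6
  5 × C (aromatic): no H
  2 × C: 1 H each → 2
  2 × O: 1 H each → 2
  1 × F: no H
  1 × N (aromatic): no H
  Total hydrogens = 10.
Molecular formula: C13H10FNO2

C13H10FNO2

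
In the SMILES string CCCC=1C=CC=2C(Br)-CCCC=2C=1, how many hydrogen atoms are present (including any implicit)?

17

Hydrogens are implicit in SMILES; fill each atom to its normal valence:
  5 × C: 2 H each → 10
  3 × C (aromatic): 1 H each → 3
  3 × C (aromatic): no H
  1 × Br: no H
  1 × C: 3 H
  1 × C: 1 H
  Total hydrogens = 17.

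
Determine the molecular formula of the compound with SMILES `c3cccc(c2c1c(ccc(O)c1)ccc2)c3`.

C16H12O

Heavy atoms from the SMILES: 16 C, 1 O.
Implicit hydrogens by atom environment:
  11 × C (aromatic): 1 H each → 11
  5 × C (aromatic): no H
  1 × O: 1 H
  Total hydrogens = 12.
Molecular formula: C16H12O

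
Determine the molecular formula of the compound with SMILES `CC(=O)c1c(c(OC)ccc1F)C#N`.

Heavy atoms from the SMILES: 10 C, 1 F, 1 N, 2 O.
Implicit hydrogens by atom environment:
  4 × C (aromatic): no H
  2 × C: 3 H each → 6
  2 × C (aromatic): 1 H each → 2
  2 × C: no H
  2 × O: no H
  1 × F: no H
  1 × N: no H
  Total hydrogens = 8.
Molecular formula: C10H8FNO2

C10H8FNO2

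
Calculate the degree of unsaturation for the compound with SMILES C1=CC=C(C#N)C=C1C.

6

Molecular formula from the SMILES: C8H7N.
DoU = (2C + 2 + N − H − X)/2 = (2·8 + 2 + 1 − 7 − 0)/2 = 12/2 = 6.
(Structurally: 1 ring(s) + 5 π bond(s) = 6.)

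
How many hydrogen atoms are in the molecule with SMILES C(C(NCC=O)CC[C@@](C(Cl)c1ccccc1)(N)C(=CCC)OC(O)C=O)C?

31

Hydrogens are implicit in SMILES; fill each atom to its normal valence:
  6 × C: 1 H each → 6
  5 × C: 2 H each → 10
  5 × C (aromatic): 1 H each → 5
  3 × O: no H
  2 × C: 3 H each → 6
  2 × C: no H
  1 × C (aromatic): no H
  1 × Cl: no H
  1 × N: 2 H
  1 × N: 1 H
  1 × O: 1 H
  Total hydrogens = 31.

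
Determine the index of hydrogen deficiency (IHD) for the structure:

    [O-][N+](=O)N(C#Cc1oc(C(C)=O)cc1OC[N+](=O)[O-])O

Molecular formula from the SMILES: C9H7N3O8.
DoU = (2C + 2 + N − H − X)/2 = (2·9 + 2 + 3 − 7 − 0)/2 = 16/2 = 8.
(Structurally: 1 ring(s) + 7 π bond(s) = 8.)

8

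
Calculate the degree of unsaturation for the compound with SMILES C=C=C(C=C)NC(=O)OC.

4

Molecular formula from the SMILES: C7H9NO2.
DoU = (2C + 2 + N − H − X)/2 = (2·7 + 2 + 1 − 9 − 0)/2 = 8/2 = 4.
(Structurally: 0 ring(s) + 4 π bond(s) = 4.)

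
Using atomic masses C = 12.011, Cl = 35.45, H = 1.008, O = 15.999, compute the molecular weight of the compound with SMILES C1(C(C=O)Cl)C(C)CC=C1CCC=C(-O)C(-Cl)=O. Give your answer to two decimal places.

Molecular formula: C13H16Cl2O3.
M = 13×12.011 + 2×35.45 + 16×1.008 + 3×15.999 = 291.17 g/mol.

291.17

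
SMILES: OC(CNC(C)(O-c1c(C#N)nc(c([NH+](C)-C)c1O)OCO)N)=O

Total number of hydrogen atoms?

Hydrogens are implicit in SMILES; fill each atom to its normal valence:
  5 × C (aromatic): no H
  3 × C: 3 H each → 9
  3 × C: no H
  3 × O: 1 H each → 3
  3 × O: no H
  2 × C: 2 H each → 4
  1 × N: 2 H
  1 × N: 1 H
  1 × N (charge +1): 1 H
  1 × N (aromatic): no H
  1 × N: no H
  Total hydrogens = 20.

20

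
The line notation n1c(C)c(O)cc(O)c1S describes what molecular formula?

C6H7NO2S

Heavy atoms from the SMILES: 6 C, 1 N, 2 O, 1 S.
Implicit hydrogens by atom environment:
  4 × C (aromatic): no H
  2 × O: 1 H each → 2
  1 × C: 3 H
  1 × C (aromatic): 1 H
  1 × N (aromatic): no H
  1 × S: 1 H
  Total hydrogens = 7.
Molecular formula: C6H7NO2S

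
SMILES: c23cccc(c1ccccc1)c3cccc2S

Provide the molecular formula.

Heavy atoms from the SMILES: 16 C, 1 S.
Implicit hydrogens by atom environment:
  11 × C (aromatic): 1 H each → 11
  5 × C (aromatic): no H
  1 × S: 1 H
  Total hydrogens = 12.
Molecular formula: C16H12S

C16H12S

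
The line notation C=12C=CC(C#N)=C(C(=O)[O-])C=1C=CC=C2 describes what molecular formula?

C12H6NO2-

Heavy atoms from the SMILES: 12 C, 1 N, 2 O.
Implicit hydrogens by atom environment:
  6 × C (aromatic): 1 H each → 6
  4 × C (aromatic): no H
  2 × C: no H
  1 × N: no H
  1 × O: no H
  1 × O (charge -1): no H
  Total hydrogens = 6.
Net charge -1.
Molecular formula: C12H6NO2-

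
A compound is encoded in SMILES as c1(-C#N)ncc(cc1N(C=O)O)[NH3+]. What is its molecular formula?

C7H7N4O2+

Heavy atoms from the SMILES: 7 C, 4 N, 2 O.
Implicit hydrogens by atom environment:
  3 × C (aromatic): no H
  2 × C (aromatic): 1 H each → 2
  2 × N: no H
  1 × C: 1 H
  1 × C: no H
  1 × N (charge +1): 3 H
  1 × N (aromatic): no H
  1 × O: 1 H
  1 × O: no H
  Total hydrogens = 7.
Net charge +1.
Molecular formula: C7H7N4O2+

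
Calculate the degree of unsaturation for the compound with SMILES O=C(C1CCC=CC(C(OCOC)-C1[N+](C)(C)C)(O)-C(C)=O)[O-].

4

Molecular formula from the SMILES: C16H27NO6.
DoU = (2C + 2 + N − H − X)/2 = (2·16 + 2 + 1 − 27 − 0)/2 = 8/2 = 4.
(Structurally: 1 ring(s) + 3 π bond(s) = 4.)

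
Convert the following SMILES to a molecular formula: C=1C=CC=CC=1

C6H6

Heavy atoms from the SMILES: 6 C.
Implicit hydrogens by atom environment:
  6 × C (aromatic): 1 H each → 6
  Total hydrogens = 6.
Molecular formula: C6H6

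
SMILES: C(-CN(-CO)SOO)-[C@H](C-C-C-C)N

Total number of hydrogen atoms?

Hydrogens are implicit in SMILES; fill each atom to its normal valence:
  6 × C: 2 H each → 12
  2 × O: 1 H each → 2
  1 × C: 3 H
  1 × C: 1 H
  1 × N: 2 H
  1 × N: no H
  1 × O: no H
  1 × S: no H
  Total hydrogens = 20.

20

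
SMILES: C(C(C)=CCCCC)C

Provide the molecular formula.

Heavy atoms from the SMILES: 9 C.
Implicit hydrogens by atom environment:
  4 × C: 2 H each → 8
  3 × C: 3 H each → 9
  1 × C: 1 H
  1 × C: no H
  Total hydrogens = 18.
Molecular formula: C9H18

C9H18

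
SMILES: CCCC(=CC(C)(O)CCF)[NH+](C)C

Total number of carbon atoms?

11

The symbol for carbon appears 11 times in the SMILES.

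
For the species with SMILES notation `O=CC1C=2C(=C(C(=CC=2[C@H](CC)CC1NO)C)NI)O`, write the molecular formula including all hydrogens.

Heavy atoms from the SMILES: 14 C, 1 I, 2 N, 3 O.
Implicit hydrogens by atom environment:
  5 × C (aromatic): no H
  4 × C: 1 H each → 4
  2 × C: 3 H each → 6
  2 × C: 2 H each → 4
  2 × N: 1 H each → 2
  2 × O: 1 H each → 2
  1 × C (aromatic): 1 H
  1 × I: no H
  1 × O: no H
  Total hydrogens = 19.
Molecular formula: C14H19IN2O3

C14H19IN2O3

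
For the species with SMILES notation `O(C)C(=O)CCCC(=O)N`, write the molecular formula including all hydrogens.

C6H11NO3

Heavy atoms from the SMILES: 6 C, 1 N, 3 O.
Implicit hydrogens by atom environment:
  3 × C: 2 H each → 6
  3 × O: no H
  2 × C: no H
  1 × C: 3 H
  1 × N: 2 H
  Total hydrogens = 11.
Molecular formula: C6H11NO3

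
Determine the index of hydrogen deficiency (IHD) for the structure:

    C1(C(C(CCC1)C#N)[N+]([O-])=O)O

4

Molecular formula from the SMILES: C7H10N2O3.
DoU = (2C + 2 + N − H − X)/2 = (2·7 + 2 + 2 − 10 − 0)/2 = 8/2 = 4.
(Structurally: 1 ring(s) + 3 π bond(s) = 4.)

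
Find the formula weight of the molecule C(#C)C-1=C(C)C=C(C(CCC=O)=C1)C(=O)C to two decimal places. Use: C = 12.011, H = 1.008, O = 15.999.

214.26

Molecular formula: C14H14O2.
M = 14×12.011 + 14×1.008 + 2×15.999 = 214.26 g/mol.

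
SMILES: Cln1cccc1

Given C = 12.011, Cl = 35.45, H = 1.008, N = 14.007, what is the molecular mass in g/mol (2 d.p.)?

101.53

Molecular formula: C4H4ClN.
M = 4×12.011 + 1×35.45 + 4×1.008 + 1×14.007 = 101.53 g/mol.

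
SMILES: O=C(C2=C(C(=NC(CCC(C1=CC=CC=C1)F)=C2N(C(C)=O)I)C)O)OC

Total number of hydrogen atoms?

20

Hydrogens are implicit in SMILES; fill each atom to its normal valence:
  6 × C (aromatic): no H
  5 × C (aromatic): 1 H each → 5
  3 × C: 3 H each → 9
  3 × O: no H
  2 × C: 2 H each → 4
  2 × C: no H
  1 × C: 1 H
  1 × F: no H
  1 × I: no H
  1 × N (aromatic): no H
  1 × N: no H
  1 × O: 1 H
  Total hydrogens = 20.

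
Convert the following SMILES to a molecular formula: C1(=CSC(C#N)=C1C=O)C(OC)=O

C8H5NO3S

Heavy atoms from the SMILES: 8 C, 1 N, 3 O, 1 S.
Implicit hydrogens by atom environment:
  3 × C (aromatic): no H
  3 × O: no H
  2 × C: no H
  1 × C: 3 H
  1 × C (aromatic): 1 H
  1 × C: 1 H
  1 × N: no H
  1 × S (aromatic): no H
  Total hydrogens = 5.
Molecular formula: C8H5NO3S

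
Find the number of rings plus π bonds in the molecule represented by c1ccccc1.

Molecular formula from the SMILES: C6H6.
DoU = (2C + 2 + N − H − X)/2 = (2·6 + 2 + 0 − 6 − 0)/2 = 8/2 = 4.
(Structurally: 1 ring(s) + 3 π bond(s) = 4.)

4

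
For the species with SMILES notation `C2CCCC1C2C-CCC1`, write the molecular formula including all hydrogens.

Heavy atoms from the SMILES: 10 C.
Implicit hydrogens by atom environment:
  8 × C: 2 H each → 16
  2 × C: 1 H each → 2
  Total hydrogens = 18.
Molecular formula: C10H18

C10H18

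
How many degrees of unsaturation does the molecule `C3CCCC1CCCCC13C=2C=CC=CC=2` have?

Molecular formula from the SMILES: C16H22.
DoU = (2C + 2 + N − H − X)/2 = (2·16 + 2 + 0 − 22 − 0)/2 = 12/2 = 6.
(Structurally: 3 ring(s) + 3 π bond(s) = 6.)

6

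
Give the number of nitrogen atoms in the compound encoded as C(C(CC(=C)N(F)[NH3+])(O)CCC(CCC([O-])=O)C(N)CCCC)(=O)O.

The symbol for nitrogen appears 3 times in the SMILES.

3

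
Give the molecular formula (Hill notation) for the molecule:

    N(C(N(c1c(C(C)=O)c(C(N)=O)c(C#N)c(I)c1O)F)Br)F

C11H8BrF2IN4O3

Heavy atoms from the SMILES: 1 Br, 11 C, 2 F, 1 I, 4 N, 3 O.
Implicit hydrogens by atom environment:
  6 × C (aromatic): no H
  3 × C: no H
  2 × F: no H
  2 × N: no H
  2 × O: no H
  1 × Br: no H
  1 × C: 3 H
  1 × C: 1 H
  1 × I: no H
  1 × N: 2 H
  1 × N: 1 H
  1 × O: 1 H
  Total hydrogens = 8.
Molecular formula: C11H8BrF2IN4O3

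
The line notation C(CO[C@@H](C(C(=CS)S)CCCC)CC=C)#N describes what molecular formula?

C13H21NOS2

Heavy atoms from the SMILES: 13 C, 1 N, 1 O, 2 S.
Implicit hydrogens by atom environment:
  6 × C: 2 H each → 12
  4 × C: 1 H each → 4
  2 × C: no H
  2 × S: 1 H each → 2
  1 × C: 3 H
  1 × N: no H
  1 × O: no H
  Total hydrogens = 21.
Molecular formula: C13H21NOS2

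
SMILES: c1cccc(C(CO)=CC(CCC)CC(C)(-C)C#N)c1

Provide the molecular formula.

Heavy atoms from the SMILES: 18 C, 1 N, 1 O.
Implicit hydrogens by atom environment:
  5 × C (aromatic): 1 H each → 5
  4 × C: 2 H each → 8
  3 × C: 3 H each → 9
  3 × C: no H
  2 × C: 1 H each → 2
  1 × C (aromatic): no H
  1 × N: no H
  1 × O: 1 H
  Total hydrogens = 25.
Molecular formula: C18H25NO

C18H25NO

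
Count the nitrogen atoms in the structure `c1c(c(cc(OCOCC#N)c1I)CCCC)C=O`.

1

The symbol for nitrogen appears 1 time in the SMILES.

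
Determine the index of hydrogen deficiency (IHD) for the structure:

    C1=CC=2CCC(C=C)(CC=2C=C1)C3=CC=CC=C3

Molecular formula from the SMILES: C18H18.
DoU = (2C + 2 + N − H − X)/2 = (2·18 + 2 + 0 − 18 − 0)/2 = 20/2 = 10.
(Structurally: 3 ring(s) + 7 π bond(s) = 10.)

10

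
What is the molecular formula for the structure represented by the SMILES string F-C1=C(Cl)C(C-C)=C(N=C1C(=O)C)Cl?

C9H8Cl2FNO

Heavy atoms from the SMILES: 9 C, 2 Cl, 1 F, 1 N, 1 O.
Implicit hydrogens by atom environment:
  5 × C (aromatic): no H
  2 × C: 3 H each → 6
  2 × Cl: no H
  1 × C: 2 H
  1 × C: no H
  1 × F: no H
  1 × N (aromatic): no H
  1 × O: no H
  Total hydrogens = 8.
Molecular formula: C9H8Cl2FNO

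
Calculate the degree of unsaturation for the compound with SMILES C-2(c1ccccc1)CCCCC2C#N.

7

Molecular formula from the SMILES: C13H15N.
DoU = (2C + 2 + N − H − X)/2 = (2·13 + 2 + 1 − 15 − 0)/2 = 14/2 = 7.
(Structurally: 2 ring(s) + 5 π bond(s) = 7.)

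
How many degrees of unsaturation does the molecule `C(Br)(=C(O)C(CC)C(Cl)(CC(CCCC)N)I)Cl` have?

Molecular formula from the SMILES: C12H21BrCl2INO.
DoU = (2C + 2 + N − H − X)/2 = (2·12 + 2 + 1 − 21 − 4)/2 = 2/2 = 1.
(Structurally: 0 ring(s) + 1 π bond(s) = 1.)

1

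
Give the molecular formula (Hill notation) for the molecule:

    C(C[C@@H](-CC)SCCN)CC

Heavy atoms from the SMILES: 9 C, 1 N, 1 S.
Implicit hydrogens by atom environment:
  6 × C: 2 H each → 12
  2 × C: 3 H each → 6
  1 × C: 1 H
  1 × N: 2 H
  1 × S: no H
  Total hydrogens = 21.
Molecular formula: C9H21NS

C9H21NS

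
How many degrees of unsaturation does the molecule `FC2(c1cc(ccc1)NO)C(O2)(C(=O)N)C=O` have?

Molecular formula from the SMILES: C10H9FN2O4.
DoU = (2C + 2 + N − H − X)/2 = (2·10 + 2 + 2 − 9 − 1)/2 = 14/2 = 7.
(Structurally: 2 ring(s) + 5 π bond(s) = 7.)

7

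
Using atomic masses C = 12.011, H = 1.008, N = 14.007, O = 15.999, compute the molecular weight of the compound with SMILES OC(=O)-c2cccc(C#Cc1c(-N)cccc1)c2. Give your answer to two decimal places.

Molecular formula: C15H11NO2.
M = 15×12.011 + 11×1.008 + 1×14.007 + 2×15.999 = 237.26 g/mol.

237.26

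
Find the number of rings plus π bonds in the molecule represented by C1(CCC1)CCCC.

1

Molecular formula from the SMILES: C8H16.
DoU = (2C + 2 + N − H − X)/2 = (2·8 + 2 + 0 − 16 − 0)/2 = 2/2 = 1.
(Structurally: 1 ring(s) + 0 π bond(s) = 1.)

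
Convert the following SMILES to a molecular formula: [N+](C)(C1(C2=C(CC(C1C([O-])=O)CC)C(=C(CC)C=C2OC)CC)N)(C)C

C21H34N2O3

Heavy atoms from the SMILES: 21 C, 2 N, 3 O.
Implicit hydrogens by atom environment:
  7 × C: 3 H each → 21
  5 × C (aromatic): no H
  4 × C: 2 H each → 8
  2 × C: 1 H each → 2
  2 × C: no H
  2 × O: no H
  1 × C (aromatic): 1 H
  1 × N: 2 H
  1 × N (charge +1): no H
  1 × O (charge -1): no H
  Total hydrogens = 34.
Molecular formula: C21H34N2O3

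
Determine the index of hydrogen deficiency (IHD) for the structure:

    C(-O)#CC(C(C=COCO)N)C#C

5

Molecular formula from the SMILES: C9H11NO3.
DoU = (2C + 2 + N − H − X)/2 = (2·9 + 2 + 1 − 11 − 0)/2 = 10/2 = 5.
(Structurally: 0 ring(s) + 5 π bond(s) = 5.)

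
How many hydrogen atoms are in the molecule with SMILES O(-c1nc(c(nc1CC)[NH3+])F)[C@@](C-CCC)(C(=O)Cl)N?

19

Hydrogens are implicit in SMILES; fill each atom to its normal valence:
  4 × C: 2 H each → 8
  4 × C (aromatic): no H
  2 × C: 3 H each → 6
  2 × C: no H
  2 × N (aromatic): no H
  2 × O: no H
  1 × Cl: no H
  1 × F: no H
  1 × N (charge +1): 3 H
  1 × N: 2 H
  Total hydrogens = 19.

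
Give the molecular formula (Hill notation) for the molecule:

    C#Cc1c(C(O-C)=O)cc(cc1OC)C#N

Heavy atoms from the SMILES: 12 C, 1 N, 3 O.
Implicit hydrogens by atom environment:
  4 × C (aromatic): no H
  3 × C: no H
  3 × O: no H
  2 × C: 3 H each → 6
  2 × C (aromatic): 1 H each → 2
  1 × C: 1 H
  1 × N: no H
  Total hydrogens = 9.
Molecular formula: C12H9NO3

C12H9NO3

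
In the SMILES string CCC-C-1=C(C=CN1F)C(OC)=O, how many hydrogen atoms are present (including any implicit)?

Hydrogens are implicit in SMILES; fill each atom to its normal valence:
  2 × C: 3 H each → 6
  2 × C: 2 H each → 4
  2 × C (aromatic): 1 H each → 2
  2 × C (aromatic): no H
  2 × O: no H
  1 × C: no H
  1 × F: no H
  1 × N (aromatic): no H
  Total hydrogens = 12.

12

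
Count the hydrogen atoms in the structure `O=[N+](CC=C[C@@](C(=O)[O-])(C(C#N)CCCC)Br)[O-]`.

14

Hydrogens are implicit in SMILES; fill each atom to its normal valence:
  4 × C: 2 H each → 8
  3 × C: 1 H each → 3
  3 × C: no H
  2 × O: no H
  2 × O (charge -1): no H
  1 × Br: no H
  1 × C: 3 H
  1 × N (charge +1): no H
  1 × N: no H
  Total hydrogens = 14.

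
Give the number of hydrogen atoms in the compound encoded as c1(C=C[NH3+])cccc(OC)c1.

12

Hydrogens are implicit in SMILES; fill each atom to its normal valence:
  4 × C (aromatic): 1 H each → 4
  2 × C: 1 H each → 2
  2 × C (aromatic): no H
  1 × C: 3 H
  1 × N (charge +1): 3 H
  1 × O: no H
  Total hydrogens = 12.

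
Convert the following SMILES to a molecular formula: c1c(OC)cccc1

C7H8O

Heavy atoms from the SMILES: 7 C, 1 O.
Implicit hydrogens by atom environment:
  5 × C (aromatic): 1 H each → 5
  1 × C: 3 H
  1 × C (aromatic): no H
  1 × O: no H
  Total hydrogens = 8.
Molecular formula: C7H8O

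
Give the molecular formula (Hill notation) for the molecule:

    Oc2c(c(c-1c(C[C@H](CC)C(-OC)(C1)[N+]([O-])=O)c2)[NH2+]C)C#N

C15H20N3O4+

Heavy atoms from the SMILES: 15 C, 3 N, 4 O.
Implicit hydrogens by atom environment:
  5 × C (aromatic): no H
  3 × C: 3 H each → 9
  3 × C: 2 H each → 6
  2 × C: no H
  2 × O: no H
  1 × C (aromatic): 1 H
  1 × C: 1 H
  1 × N (charge +1): 2 H
  1 × N (charge +1): no H
  1 × N: no H
  1 × O: 1 H
  1 × O (charge -1): no H
  Total hydrogens = 20.
Net charge +1.
Molecular formula: C15H20N3O4+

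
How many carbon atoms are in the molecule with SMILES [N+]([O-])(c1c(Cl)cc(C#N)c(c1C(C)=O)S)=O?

The symbol for carbon appears 9 times in the SMILES. Lowercase c denotes aromatic carbon and counts toward C.

9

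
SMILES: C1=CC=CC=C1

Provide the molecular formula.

C6H6

Heavy atoms from the SMILES: 6 C.
Implicit hydrogens by atom environment:
  6 × C (aromatic): 1 H each → 6
  Total hydrogens = 6.
Molecular formula: C6H6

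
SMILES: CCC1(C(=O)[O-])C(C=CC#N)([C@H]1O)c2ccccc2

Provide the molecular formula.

C15H14NO3-

Heavy atoms from the SMILES: 15 C, 1 N, 3 O.
Implicit hydrogens by atom environment:
  5 × C (aromatic): 1 H each → 5
  4 × C: no H
  3 × C: 1 H each → 3
  1 × C: 3 H
  1 × C: 2 H
  1 × C (aromatic): no H
  1 × N: no H
  1 × O: 1 H
  1 × O: no H
  1 × O (charge -1): no H
  Total hydrogens = 14.
Net charge -1.
Molecular formula: C15H14NO3-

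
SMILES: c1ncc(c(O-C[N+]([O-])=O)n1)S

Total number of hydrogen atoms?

Hydrogens are implicit in SMILES; fill each atom to its normal valence:
  2 × C (aromatic): 1 H each → 2
  2 × C (aromatic): no H
  2 × N (aromatic): no H
  2 × O: no H
  1 × C: 2 H
  1 × N (charge +1): no H
  1 × O (charge -1): no H
  1 × S: 1 H
  Total hydrogens = 5.

5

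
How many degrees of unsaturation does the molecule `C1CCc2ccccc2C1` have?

5

Molecular formula from the SMILES: C10H12.
DoU = (2C + 2 + N − H − X)/2 = (2·10 + 2 + 0 − 12 − 0)/2 = 10/2 = 5.
(Structurally: 2 ring(s) + 3 π bond(s) = 5.)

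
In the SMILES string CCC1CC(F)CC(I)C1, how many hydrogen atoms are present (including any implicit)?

Hydrogens are implicit in SMILES; fill each atom to its normal valence:
  4 × C: 2 H each → 8
  3 × C: 1 H each → 3
  1 × C: 3 H
  1 × F: no H
  1 × I: no H
  Total hydrogens = 14.

14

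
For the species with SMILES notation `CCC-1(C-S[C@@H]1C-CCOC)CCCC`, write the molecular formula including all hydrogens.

C13H26OS

Heavy atoms from the SMILES: 13 C, 1 O, 1 S.
Implicit hydrogens by atom environment:
  8 × C: 2 H each → 16
  3 × C: 3 H each → 9
  1 × C: 1 H
  1 × C: no H
  1 × O: no H
  1 × S: no H
  Total hydrogens = 26.
Molecular formula: C13H26OS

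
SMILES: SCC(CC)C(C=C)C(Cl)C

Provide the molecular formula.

Heavy atoms from the SMILES: 9 C, 1 Cl, 1 S.
Implicit hydrogens by atom environment:
  4 × C: 1 H each → 4
  3 × C: 2 H each → 6
  2 × C: 3 H each → 6
  1 × Cl: no H
  1 × S: 1 H
  Total hydrogens = 17.
Molecular formula: C9H17ClS

C9H17ClS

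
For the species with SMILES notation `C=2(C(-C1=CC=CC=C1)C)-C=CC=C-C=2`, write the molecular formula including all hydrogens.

Heavy atoms from the SMILES: 14 C.
Implicit hydrogens by atom environment:
  10 × C (aromatic): 1 H each → 10
  2 × C (aromatic): no H
  1 × C: 3 H
  1 × C: 1 H
  Total hydrogens = 14.
Molecular formula: C14H14

C14H14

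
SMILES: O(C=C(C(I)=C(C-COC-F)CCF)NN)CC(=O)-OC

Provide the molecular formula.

C12H19F2IN2O4

Heavy atoms from the SMILES: 12 C, 2 F, 1 I, 2 N, 4 O.
Implicit hydrogens by atom environment:
  6 × C: 2 H each → 12
  4 × C: no H
  4 × O: no H
  2 × F: no H
  1 × C: 3 H
  1 × C: 1 H
  1 × I: no H
  1 × N: 2 H
  1 × N: 1 H
  Total hydrogens = 19.
Molecular formula: C12H19F2IN2O4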